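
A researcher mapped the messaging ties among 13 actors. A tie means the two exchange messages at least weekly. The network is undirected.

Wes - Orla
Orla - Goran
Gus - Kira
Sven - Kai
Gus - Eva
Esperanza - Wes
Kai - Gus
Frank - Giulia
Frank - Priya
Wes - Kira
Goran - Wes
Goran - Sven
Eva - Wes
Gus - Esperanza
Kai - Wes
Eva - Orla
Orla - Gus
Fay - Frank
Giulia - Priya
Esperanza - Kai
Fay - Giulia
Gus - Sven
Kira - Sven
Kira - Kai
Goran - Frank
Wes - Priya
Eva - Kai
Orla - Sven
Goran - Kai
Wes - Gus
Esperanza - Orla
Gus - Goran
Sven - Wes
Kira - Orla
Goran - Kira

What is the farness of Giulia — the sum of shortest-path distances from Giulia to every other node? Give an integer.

Distances from Giulia: Esperanza:3, Eva:3, Fay:1, Frank:1, Goran:2, Gus:3, Kai:3, Kira:3, Orla:3, Priya:1, Sven:3, Wes:2.
Sum = 3 + 3 + 1 + 1 + 2 + 3 + 3 + 3 + 3 + 1 + 3 + 2 = 28.

28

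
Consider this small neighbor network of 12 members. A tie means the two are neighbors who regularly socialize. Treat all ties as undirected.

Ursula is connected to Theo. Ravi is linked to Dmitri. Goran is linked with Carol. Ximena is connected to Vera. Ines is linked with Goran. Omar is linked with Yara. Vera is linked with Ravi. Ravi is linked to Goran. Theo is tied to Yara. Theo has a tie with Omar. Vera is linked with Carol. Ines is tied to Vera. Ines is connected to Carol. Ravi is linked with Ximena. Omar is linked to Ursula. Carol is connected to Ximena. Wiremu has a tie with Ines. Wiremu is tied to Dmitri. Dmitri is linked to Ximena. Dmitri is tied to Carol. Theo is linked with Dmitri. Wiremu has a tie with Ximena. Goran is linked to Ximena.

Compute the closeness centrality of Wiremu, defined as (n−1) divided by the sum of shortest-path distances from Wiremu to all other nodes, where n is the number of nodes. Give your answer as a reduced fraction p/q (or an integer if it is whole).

Distances from Wiremu: Carol:2, Dmitri:1, Goran:2, Ines:1, Omar:3, Ravi:2, Theo:2, Ursula:3, Vera:2, Ximena:1, Yara:3. Sum = 22.
n = 12, so closeness = 11/22 = 1/2.

1/2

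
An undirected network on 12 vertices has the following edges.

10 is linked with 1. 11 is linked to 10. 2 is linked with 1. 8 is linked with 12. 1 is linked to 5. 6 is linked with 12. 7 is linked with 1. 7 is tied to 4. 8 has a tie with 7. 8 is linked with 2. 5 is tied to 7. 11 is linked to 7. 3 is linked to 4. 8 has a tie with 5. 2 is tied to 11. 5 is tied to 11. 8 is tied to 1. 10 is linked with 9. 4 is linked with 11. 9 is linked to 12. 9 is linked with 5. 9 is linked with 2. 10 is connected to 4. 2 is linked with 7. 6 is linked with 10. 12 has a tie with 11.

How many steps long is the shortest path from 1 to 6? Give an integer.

2

One shortest route is 1 – 10 – 6, which uses 2 edges, and 1 and 6 are not directly tied, so nothing shorter exists. So d(1,6) = 2.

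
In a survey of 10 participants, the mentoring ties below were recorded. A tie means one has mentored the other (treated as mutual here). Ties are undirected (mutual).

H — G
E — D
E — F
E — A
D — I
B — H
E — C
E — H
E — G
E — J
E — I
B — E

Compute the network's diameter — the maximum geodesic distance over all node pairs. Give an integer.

2

Eccentricity of each node (its greatest distance to any other): A:2, B:2, C:2, D:2, E:1, F:2, G:2, H:2, I:2, J:2.
The maximum eccentricity is 2, realized for instance by the pair A–C via A – E – C. So the diameter is 2.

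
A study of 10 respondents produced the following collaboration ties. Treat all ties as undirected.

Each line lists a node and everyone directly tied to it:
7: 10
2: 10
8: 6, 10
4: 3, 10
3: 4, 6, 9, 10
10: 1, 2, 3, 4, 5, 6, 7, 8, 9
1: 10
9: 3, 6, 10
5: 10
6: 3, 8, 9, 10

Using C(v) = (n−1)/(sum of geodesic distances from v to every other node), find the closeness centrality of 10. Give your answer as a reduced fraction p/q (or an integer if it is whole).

Distances from 10: 1:1, 2:1, 3:1, 4:1, 5:1, 6:1, 7:1, 8:1, 9:1. Sum = 9.
n = 10, so closeness = 9/9 = 1.

1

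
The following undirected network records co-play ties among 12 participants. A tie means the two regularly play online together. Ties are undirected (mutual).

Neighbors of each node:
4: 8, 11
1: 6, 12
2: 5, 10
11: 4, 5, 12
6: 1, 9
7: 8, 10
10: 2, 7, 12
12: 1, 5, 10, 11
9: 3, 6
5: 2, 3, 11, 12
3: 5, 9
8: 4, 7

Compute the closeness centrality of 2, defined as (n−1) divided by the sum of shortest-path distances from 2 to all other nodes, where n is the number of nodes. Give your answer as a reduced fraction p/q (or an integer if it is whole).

Distances from 2: 1:3, 3:2, 4:3, 5:1, 6:4, 7:2, 8:3, 9:3, 10:1, 11:2, 12:2. Sum = 26.
n = 12, so closeness = 11/26.

11/26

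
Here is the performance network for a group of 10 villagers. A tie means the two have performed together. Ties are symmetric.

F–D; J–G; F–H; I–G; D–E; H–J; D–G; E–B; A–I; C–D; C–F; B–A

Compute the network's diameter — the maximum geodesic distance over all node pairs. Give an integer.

4

Eccentricity of each node (its greatest distance to any other): A:4, B:4, C:4, D:3, E:3, F:4, G:3, H:4, I:3, J:4.
The maximum eccentricity is 4, realized for instance by the pair A–H via A – I – G – J – H. So the diameter is 4.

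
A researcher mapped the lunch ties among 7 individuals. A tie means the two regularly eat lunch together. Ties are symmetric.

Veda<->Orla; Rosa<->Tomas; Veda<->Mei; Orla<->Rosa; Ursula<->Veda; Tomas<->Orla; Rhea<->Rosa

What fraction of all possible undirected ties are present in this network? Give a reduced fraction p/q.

There are 7 edges and 7 nodes, so the maximum possible is C(7,2) = 21.
Density = 7/21 = 1/3.

1/3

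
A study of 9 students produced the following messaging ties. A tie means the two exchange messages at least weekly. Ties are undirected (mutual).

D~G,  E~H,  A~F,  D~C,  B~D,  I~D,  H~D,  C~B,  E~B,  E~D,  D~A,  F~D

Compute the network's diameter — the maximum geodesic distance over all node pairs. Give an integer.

Eccentricity of each node (its greatest distance to any other): A:2, B:2, C:2, D:1, E:2, F:2, G:2, H:2, I:2.
The maximum eccentricity is 2, realized for instance by the pair I–F via I – D – F. So the diameter is 2.

2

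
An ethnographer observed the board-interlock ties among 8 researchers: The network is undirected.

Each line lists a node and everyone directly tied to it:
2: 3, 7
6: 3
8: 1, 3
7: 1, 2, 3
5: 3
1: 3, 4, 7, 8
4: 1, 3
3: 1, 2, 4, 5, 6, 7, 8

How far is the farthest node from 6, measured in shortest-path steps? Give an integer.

Distances from 6: 1:2, 2:2, 3:1, 4:2, 5:2, 7:2, 8:2.
The largest is 2 (to 2, 8, 7, 4, 5, and 1), so the eccentricity of 6 is 2.

2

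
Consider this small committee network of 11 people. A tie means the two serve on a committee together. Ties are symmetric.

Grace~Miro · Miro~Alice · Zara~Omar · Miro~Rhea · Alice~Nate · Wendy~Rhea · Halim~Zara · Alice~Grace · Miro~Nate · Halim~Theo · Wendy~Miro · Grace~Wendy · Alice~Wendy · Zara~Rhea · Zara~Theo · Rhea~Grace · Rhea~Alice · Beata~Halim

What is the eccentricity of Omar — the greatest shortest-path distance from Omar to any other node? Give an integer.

4

Distances from Omar: Alice:3, Beata:3, Grace:3, Halim:2, Miro:3, Nate:4, Rhea:2, Theo:2, Wendy:3, Zara:1.
The largest is 4 (to Nate), so the eccentricity of Omar is 4.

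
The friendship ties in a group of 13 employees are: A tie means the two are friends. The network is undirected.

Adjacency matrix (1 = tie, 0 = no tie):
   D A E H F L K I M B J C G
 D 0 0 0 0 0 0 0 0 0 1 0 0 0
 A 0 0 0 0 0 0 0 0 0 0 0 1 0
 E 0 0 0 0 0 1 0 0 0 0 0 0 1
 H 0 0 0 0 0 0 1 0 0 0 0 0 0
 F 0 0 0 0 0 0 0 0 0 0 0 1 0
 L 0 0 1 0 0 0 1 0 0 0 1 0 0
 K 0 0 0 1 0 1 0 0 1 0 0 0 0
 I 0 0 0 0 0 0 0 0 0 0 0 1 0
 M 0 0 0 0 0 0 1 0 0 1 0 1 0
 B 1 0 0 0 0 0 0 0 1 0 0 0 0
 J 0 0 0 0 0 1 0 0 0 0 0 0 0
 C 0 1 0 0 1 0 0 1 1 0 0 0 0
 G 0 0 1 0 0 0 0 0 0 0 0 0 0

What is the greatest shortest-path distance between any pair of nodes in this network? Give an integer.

6

Eccentricity of each node (its greatest distance to any other): A:6, B:5, C:5, D:6, E:5, F:6, G:6, H:4, I:6, J:5, K:3, L:4, M:4.
The maximum eccentricity is 6, realized for instance by the pair D–G via D – B – M – K – L – E – G. So the diameter is 6.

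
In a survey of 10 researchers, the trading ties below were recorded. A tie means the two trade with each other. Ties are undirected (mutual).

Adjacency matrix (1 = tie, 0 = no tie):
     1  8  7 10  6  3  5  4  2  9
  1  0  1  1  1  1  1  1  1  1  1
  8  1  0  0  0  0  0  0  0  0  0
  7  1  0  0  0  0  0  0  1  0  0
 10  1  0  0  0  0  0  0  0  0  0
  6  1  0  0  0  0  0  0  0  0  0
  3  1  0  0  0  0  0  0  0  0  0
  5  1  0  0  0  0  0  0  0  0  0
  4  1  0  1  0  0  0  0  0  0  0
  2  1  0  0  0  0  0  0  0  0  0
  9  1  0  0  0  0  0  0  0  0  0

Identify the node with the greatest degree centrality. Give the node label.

Degrees — 1:9, 2:1, 3:1, 4:2, 5:1, 6:1, 7:2, 8:1, 9:1, 10:1.
The maximum is 9, attained only by 1.

1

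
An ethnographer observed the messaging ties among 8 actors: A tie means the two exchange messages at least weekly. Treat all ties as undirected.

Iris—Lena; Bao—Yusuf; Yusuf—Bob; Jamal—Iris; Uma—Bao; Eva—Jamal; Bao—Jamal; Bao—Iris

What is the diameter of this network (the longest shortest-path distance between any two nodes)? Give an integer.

4

Eccentricity of each node (its greatest distance to any other): Bao:2, Bob:4, Eva:4, Iris:3, Jamal:3, Lena:4, Uma:3, Yusuf:3.
The maximum eccentricity is 4, realized for instance by the pair Bob–Eva via Bob – Yusuf – Bao – Jamal – Eva. So the diameter is 4.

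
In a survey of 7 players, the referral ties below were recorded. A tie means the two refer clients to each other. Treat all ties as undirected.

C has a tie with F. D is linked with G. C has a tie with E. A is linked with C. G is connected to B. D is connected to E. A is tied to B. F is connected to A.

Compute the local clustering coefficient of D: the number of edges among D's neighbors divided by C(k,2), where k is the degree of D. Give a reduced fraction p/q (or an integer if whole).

0

D's neighbors: E and G (k = 2).
Possible neighbor pairs: C(2,2) = 1. Edges among them: none → e = 0.
Clustering(D) = 0/1.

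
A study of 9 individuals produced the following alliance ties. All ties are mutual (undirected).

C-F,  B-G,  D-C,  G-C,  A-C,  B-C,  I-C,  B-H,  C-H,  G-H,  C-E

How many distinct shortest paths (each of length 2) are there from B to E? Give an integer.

1

The shortest distance is 2, and the only length-2 path is B–C–E. So there is exactly 1 shortest path.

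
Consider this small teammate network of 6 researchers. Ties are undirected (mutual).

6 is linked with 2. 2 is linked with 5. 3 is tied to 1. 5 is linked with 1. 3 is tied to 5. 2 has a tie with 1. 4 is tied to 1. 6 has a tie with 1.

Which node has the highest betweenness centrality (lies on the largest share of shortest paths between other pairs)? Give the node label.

Unnormalized betweenness of each node: 1:6, 2:1/2, 3:0, 4:0, 5:1/2, 6:0.
1 has the largest value, 6, making it the main broker — the node through which the most shortest paths run.

1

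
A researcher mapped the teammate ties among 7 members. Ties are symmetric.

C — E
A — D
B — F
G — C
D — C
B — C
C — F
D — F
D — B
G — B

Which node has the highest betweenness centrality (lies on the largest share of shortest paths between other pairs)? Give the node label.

Unnormalized betweenness of each node: A:0, B:3/2, C:13/2, D:5, E:0, F:0, G:0.
C has the largest value, 13/2, making it the main broker — the node through which the most shortest paths run.

C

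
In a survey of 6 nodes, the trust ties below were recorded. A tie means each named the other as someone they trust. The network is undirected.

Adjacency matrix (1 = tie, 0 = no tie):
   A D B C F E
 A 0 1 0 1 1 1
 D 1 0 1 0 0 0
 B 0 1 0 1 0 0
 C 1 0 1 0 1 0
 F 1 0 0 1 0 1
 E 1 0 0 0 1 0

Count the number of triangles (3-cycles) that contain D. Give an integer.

0

D's neighbors are A and B, but none of them are tied to each other, so no triangle contains D.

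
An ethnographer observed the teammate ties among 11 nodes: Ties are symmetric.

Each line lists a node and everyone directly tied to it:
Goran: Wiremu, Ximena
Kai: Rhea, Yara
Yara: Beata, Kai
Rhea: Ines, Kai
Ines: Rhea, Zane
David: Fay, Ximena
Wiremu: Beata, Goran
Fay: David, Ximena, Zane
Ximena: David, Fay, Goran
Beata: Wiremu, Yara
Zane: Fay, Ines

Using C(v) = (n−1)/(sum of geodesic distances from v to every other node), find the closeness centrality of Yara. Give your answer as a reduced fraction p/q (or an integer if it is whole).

Distances from Yara: Beata:1, David:5, Fay:5, Goran:3, Ines:3, Kai:1, Rhea:2, Wiremu:2, Ximena:4, Zane:4. Sum = 30.
n = 11, so closeness = 10/30 = 1/3.

1/3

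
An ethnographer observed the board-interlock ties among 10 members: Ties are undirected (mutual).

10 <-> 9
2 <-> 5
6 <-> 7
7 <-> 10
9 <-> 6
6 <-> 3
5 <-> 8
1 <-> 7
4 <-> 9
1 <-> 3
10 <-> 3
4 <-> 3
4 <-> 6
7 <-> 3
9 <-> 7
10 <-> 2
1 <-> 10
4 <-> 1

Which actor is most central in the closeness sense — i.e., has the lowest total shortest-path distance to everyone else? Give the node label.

Farness (sum of distances to all others) for each node — 1:17, 2:18, 3:16, 4:20, 5:24, 6:20, 7:16, 8:32, 9:17, 10:14.
The smallest farness is 14, for 10, so 10 has the highest closeness.

10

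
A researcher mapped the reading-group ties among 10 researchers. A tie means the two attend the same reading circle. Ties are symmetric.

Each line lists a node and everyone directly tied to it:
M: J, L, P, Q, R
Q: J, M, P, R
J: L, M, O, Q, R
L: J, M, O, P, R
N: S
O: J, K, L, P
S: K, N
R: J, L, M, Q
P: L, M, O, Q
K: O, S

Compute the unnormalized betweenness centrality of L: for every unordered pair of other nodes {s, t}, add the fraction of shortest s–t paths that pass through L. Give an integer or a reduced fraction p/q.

47/12

Pairs whose geodesics pass through L — N–M: 1/3; N–R: 1/2; S–M: 1/3; S–R: 1/2; K–M: 1/3; K–R: 1/2; O–M: 1/3; O–R: 1/2; R–P: 1/3; J–P: 1/4.
All other pairs contribute 0.
Summing the contributions gives betweenness(L) = 47/12.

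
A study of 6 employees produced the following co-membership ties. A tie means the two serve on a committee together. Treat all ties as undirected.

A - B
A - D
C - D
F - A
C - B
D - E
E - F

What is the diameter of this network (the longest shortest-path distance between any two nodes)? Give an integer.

3

Eccentricity of each node (its greatest distance to any other): A:2, B:3, C:3, D:2, E:3, F:3.
The maximum eccentricity is 3, realized for instance by the pair B–E via B – C – D – E. So the diameter is 3.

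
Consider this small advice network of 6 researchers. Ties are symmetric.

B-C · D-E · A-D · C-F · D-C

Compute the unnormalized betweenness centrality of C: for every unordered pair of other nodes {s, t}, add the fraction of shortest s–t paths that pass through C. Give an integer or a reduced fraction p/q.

7

Pairs whose geodesics pass through C — D–F: 1; D–B: 1; F–B: 1; F–E: 1; F–A: 1; B–E: 1; B–A: 1.
All other pairs contribute 0.
Summing the contributions gives betweenness(C) = 7.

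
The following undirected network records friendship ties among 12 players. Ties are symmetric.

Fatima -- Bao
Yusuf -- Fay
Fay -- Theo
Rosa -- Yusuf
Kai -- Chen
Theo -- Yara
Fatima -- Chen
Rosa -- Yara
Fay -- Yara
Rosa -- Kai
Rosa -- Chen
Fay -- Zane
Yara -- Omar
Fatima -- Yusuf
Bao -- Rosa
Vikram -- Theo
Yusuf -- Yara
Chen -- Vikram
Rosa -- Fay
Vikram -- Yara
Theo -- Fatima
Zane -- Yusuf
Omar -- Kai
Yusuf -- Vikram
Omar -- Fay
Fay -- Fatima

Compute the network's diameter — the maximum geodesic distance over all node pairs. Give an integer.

Eccentricity of each node (its greatest distance to any other): Bao:3, Chen:3, Fatima:2, Fay:2, Kai:3, Omar:3, Rosa:2, Theo:3, Vikram:3, Yara:2, Yusuf:2, Zane:3.
The maximum eccentricity is 3, realized for instance by the pair Zane–Chen via Zane – Yusuf – Rosa – Chen. So the diameter is 3.

3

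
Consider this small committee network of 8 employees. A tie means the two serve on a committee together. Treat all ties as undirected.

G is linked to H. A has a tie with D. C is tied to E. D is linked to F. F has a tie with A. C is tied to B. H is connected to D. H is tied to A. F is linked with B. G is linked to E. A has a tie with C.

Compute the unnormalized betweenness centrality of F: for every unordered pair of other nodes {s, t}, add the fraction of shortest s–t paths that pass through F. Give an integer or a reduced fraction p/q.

13/6

Pairs whose geodesics pass through F — B–H: 2/3; B–D: 1; B–A: 1/2.
All other pairs contribute 0.
Summing the contributions gives betweenness(F) = 13/6.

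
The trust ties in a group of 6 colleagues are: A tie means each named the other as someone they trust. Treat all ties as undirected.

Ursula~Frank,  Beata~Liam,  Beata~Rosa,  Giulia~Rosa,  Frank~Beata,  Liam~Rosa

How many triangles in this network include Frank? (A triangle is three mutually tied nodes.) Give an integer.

0

Frank's neighbors are Beata and Ursula, but none of them are tied to each other, so no triangle contains Frank.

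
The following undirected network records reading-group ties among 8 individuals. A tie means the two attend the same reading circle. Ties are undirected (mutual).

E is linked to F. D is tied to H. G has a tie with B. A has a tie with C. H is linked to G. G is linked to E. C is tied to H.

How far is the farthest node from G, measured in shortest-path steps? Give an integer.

3

Distances from G: A:3, B:1, C:2, D:2, E:1, F:2, H:1.
The largest is 3 (to A), so the eccentricity of G is 3.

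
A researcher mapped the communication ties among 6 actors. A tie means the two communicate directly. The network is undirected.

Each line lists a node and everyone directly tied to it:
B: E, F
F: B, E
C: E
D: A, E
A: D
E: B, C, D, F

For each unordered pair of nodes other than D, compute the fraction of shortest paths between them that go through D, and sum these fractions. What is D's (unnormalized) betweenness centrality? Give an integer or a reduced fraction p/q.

4

Pairs whose geodesics pass through D — A–C: 1; A–F: 1; A–B: 1; A–E: 1.
All other pairs contribute 0.
Summing the contributions gives betweenness(D) = 4.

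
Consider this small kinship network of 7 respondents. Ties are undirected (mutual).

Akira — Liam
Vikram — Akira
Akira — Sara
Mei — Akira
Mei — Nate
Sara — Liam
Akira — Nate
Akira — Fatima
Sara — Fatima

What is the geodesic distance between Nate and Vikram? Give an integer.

One shortest route is Nate – Akira – Vikram, which uses 2 edges, and Nate and Vikram are not directly tied, so nothing shorter exists. So d(Nate,Vikram) = 2.

2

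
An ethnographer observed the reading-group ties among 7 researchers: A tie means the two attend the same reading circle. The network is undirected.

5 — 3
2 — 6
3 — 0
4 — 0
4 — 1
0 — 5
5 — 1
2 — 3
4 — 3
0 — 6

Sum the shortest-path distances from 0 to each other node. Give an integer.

Distances from 0: 1:2, 2:2, 3:1, 4:1, 5:1, 6:1.
Sum = 2 + 2 + 1 + 1 + 1 + 1 = 8.

8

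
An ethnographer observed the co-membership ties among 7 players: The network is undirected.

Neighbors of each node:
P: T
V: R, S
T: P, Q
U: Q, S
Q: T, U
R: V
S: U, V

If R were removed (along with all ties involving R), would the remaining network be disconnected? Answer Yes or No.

No

Even without R, every remaining node can still reach every other (the residual graph is connected), so R is not a cut vertex.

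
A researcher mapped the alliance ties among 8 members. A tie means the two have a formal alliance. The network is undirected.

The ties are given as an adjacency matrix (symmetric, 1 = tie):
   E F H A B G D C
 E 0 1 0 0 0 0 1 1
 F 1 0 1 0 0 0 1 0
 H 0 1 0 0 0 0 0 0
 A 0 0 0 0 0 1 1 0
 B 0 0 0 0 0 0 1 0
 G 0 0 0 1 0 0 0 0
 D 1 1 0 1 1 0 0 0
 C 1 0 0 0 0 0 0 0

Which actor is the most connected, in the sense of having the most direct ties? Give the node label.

Degrees — A:2, B:1, C:1, D:4, E:3, F:3, G:1, H:1.
The maximum is 4, attained only by D.

D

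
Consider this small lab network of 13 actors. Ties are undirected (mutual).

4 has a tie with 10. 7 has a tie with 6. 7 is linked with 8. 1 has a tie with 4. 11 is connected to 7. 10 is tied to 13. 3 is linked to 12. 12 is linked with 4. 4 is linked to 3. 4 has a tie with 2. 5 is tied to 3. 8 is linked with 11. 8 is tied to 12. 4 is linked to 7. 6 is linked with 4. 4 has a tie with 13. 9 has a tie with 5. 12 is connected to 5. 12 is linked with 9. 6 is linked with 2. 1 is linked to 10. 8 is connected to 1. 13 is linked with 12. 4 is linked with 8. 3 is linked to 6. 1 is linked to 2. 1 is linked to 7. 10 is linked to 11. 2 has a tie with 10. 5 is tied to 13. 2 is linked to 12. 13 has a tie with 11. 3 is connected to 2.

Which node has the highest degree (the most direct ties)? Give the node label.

4

Degrees — 1:5, 2:6, 3:5, 4:9, 5:4, 6:4, 7:5, 8:5, 9:2, 10:5, 11:4, 12:7, 13:5.
The maximum is 9, attained only by 4.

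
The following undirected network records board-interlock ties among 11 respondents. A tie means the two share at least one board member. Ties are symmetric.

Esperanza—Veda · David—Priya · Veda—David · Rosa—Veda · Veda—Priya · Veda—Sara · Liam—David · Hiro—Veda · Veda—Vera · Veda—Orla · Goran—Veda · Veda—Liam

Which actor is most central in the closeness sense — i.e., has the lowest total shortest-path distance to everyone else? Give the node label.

Veda

Farness (sum of distances to all others) for each node — David:17, Esperanza:19, Goran:19, Hiro:19, Liam:18, Orla:19, Priya:18, Rosa:19, Sara:19, Veda:10, Vera:19.
The smallest farness is 10, for Veda, so Veda has the highest closeness.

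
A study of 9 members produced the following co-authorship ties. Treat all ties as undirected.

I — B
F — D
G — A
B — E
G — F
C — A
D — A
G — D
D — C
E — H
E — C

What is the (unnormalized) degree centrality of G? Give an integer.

G is directly tied to A, D, and F. That is 3 neighbors, so the degree of G is 3.

3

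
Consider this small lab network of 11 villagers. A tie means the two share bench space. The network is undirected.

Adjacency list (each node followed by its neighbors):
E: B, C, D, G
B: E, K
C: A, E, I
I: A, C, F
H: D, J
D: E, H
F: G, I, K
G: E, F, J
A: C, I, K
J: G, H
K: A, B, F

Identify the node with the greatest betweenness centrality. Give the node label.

E

Unnormalized betweenness of each node: A:11/6, B:5/2, C:13/2, D:5, E:17, F:43/6, G:11, H:1, I:13/6, J:3, K:23/6.
E has the largest value, 17, making it the main broker — the node through which the most shortest paths run.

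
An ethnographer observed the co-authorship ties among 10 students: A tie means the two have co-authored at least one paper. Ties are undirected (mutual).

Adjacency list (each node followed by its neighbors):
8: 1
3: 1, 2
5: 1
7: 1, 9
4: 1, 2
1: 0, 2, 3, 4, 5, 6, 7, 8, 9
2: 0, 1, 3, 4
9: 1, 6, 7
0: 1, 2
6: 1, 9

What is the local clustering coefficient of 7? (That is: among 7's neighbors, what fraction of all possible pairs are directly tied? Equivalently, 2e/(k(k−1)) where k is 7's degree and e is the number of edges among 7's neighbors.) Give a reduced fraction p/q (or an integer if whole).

1

7's neighbors: 1 and 9 (k = 2).
Possible neighbor pairs: C(2,2) = 1. Edges among them: 1–9 → e = 1.
Clustering(7) = 1/1.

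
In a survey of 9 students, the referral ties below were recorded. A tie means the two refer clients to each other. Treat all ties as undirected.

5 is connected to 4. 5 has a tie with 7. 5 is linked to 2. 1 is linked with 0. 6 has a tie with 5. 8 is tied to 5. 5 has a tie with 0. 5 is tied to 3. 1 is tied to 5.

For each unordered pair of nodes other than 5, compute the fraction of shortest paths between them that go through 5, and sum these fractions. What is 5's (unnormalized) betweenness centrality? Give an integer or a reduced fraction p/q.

27

Pairs whose geodesics pass through 5 — 3–1: 1; 3–0: 1; 3–4: 1; 3–7: 1; 3–2: 1; 3–8: 1; 3–6: 1; 1–4: 1; 1–7: 1; 1–2: 1; 1–8: 1; 1–6: 1; 0–4: 1; 0–7: 1 … (+13 more pairs).
All other pairs contribute 0.
Summing the contributions gives betweenness(5) = 27.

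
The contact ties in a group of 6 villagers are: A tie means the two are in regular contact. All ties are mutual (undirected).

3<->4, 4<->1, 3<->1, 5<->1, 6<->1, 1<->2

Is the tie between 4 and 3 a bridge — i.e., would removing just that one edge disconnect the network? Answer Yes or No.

No

Even without that edge, 4 still reaches 3 via 4 – 1 – 3, so the network stays connected. Not a bridge.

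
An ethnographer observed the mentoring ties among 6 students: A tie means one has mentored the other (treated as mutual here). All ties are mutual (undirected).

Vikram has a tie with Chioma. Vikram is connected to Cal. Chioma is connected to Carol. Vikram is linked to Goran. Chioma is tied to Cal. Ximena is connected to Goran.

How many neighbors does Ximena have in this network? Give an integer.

Ximena is directly tied to Goran. That is 1 neighbor, so the degree of Ximena is 1.

1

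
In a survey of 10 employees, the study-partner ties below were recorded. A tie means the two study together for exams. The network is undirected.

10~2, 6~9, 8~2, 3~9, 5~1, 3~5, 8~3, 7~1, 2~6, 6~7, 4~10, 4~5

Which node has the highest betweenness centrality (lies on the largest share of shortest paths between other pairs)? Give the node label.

Unnormalized betweenness of each node: 1:3, 2:8, 3:7, 4:3, 5:9, 6:8, 7:3, 8:2, 9:2, 10:3.
5 has the largest value, 9, making it the main broker — the node through which the most shortest paths run.

5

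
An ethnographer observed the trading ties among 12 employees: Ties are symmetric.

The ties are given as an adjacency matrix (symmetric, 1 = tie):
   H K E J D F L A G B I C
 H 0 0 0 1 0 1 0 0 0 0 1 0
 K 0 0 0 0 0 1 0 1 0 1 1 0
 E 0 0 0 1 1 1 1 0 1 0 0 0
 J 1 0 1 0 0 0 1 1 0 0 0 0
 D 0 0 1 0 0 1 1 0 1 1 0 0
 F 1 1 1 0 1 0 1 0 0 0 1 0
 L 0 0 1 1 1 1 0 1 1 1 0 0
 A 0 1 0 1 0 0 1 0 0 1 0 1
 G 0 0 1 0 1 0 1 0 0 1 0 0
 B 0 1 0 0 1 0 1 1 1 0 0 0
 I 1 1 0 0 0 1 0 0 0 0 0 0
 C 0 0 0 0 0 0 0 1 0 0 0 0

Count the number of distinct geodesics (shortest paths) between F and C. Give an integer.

The shortest distance is 3. The length-3 paths are: F–K–A–C; F–L–A–C.
That gives 2 distinct shortest paths.

2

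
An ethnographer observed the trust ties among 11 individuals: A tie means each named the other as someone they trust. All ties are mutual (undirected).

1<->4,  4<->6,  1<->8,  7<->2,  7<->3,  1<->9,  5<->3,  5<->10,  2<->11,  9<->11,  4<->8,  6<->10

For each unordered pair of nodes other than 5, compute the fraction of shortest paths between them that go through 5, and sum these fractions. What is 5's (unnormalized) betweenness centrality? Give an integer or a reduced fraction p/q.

9

Pairs whose geodesics pass through 5 — 10–11: 1/2; 10–2: 1; 10–7: 1; 10–3: 1; 6–2: 1/2; 6–7: 1; 6–3: 1; 4–7: 1/2; 4–3: 1; 8–3: 1; 1–3: 1/2.
All other pairs contribute 0.
Summing the contributions gives betweenness(5) = 9.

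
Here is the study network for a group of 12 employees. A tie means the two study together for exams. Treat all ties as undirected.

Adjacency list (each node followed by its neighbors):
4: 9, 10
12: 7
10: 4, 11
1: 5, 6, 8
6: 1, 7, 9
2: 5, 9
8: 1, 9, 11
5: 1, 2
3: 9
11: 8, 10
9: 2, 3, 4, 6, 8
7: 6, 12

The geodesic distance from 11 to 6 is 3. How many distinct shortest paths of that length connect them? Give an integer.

2

The shortest distance is 3. The length-3 paths are: 11–8–9–6; 11–8–1–6.
That gives 2 distinct shortest paths.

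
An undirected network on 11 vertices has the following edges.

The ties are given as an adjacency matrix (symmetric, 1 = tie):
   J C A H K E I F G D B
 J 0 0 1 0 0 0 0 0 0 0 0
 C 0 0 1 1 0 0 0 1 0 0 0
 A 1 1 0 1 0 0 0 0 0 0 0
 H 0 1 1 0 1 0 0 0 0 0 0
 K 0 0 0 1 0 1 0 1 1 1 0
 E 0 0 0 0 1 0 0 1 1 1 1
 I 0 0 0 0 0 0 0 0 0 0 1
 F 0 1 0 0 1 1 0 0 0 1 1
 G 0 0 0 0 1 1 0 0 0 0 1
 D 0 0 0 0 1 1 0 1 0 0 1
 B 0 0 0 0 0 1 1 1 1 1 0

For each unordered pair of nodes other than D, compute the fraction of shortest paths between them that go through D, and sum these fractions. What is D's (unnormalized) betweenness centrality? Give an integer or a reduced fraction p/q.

9/10

Pairs whose geodesics pass through D — H–I: 1/5; H–B: 1/5; K–I: 1/4; K–B: 1/4.
All other pairs contribute 0.
Summing the contributions gives betweenness(D) = 9/10.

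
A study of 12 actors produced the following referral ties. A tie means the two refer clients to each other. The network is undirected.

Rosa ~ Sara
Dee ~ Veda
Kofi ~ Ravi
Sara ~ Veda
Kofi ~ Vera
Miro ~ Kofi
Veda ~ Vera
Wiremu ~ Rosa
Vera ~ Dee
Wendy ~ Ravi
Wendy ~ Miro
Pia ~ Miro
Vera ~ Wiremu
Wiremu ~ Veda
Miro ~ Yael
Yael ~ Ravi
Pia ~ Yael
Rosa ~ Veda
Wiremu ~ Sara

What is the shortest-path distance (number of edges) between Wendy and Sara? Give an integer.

5

One shortest route is Wendy – Ravi – Kofi – Vera – Veda – Sara, which uses 5 edges, and at distance 4 from Wendy we only reach {Dee, Veda, Wiremu}, which does not include Sara. So d(Wendy,Sara) = 5.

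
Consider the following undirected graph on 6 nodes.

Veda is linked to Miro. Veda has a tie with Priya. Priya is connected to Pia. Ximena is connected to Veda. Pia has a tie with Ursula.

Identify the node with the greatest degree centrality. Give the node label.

Veda

Degrees — Miro:1, Pia:2, Priya:2, Ursula:1, Veda:3, Ximena:1.
The maximum is 3, attained only by Veda.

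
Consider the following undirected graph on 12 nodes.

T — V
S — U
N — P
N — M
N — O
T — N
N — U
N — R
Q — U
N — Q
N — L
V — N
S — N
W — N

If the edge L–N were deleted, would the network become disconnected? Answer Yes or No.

Yes

Without the L–N edge there is no alternate route between L and N, so the network disconnects. It is a bridge.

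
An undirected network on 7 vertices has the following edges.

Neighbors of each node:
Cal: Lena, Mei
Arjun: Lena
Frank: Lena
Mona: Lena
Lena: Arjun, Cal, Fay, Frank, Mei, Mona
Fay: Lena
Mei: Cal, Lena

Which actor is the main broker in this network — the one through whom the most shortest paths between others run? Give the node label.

Unnormalized betweenness of each node: Arjun:0, Cal:0, Fay:0, Frank:0, Lena:14, Mei:0, Mona:0.
Lena has the largest value, 14, making it the main broker — the node through which the most shortest paths run.

Lena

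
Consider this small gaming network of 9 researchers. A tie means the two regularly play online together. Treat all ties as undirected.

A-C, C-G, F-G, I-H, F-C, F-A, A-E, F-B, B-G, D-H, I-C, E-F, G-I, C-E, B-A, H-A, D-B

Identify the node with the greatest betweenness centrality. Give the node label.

A

Unnormalized betweenness of each node: A:49/10, B:41/10, C:17/6, D:1/2, E:0, F:11/5, G:61/30, H:41/15, I:17/10.
A has the largest value, 49/10, making it the main broker — the node through which the most shortest paths run.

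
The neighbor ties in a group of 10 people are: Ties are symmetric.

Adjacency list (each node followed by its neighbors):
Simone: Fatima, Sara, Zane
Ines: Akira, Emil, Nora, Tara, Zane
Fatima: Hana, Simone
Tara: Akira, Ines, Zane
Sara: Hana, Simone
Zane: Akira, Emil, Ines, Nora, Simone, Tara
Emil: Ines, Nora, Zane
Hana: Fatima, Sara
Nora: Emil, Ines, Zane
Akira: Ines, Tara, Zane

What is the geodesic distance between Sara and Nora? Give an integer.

3

One shortest route is Sara – Simone – Zane – Nora, which uses 3 edges, and at distance 2 from Sara we only reach {Fatima, Zane}, which does not include Nora. So d(Sara,Nora) = 3.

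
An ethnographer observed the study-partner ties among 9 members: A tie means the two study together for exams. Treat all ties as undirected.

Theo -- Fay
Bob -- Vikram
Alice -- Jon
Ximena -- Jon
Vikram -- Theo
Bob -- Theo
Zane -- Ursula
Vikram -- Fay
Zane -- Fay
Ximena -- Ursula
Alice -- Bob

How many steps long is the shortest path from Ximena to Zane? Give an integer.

2

One shortest route is Ximena – Ursula – Zane, which uses 2 edges, and Ximena and Zane are not directly tied, so nothing shorter exists. So d(Ximena,Zane) = 2.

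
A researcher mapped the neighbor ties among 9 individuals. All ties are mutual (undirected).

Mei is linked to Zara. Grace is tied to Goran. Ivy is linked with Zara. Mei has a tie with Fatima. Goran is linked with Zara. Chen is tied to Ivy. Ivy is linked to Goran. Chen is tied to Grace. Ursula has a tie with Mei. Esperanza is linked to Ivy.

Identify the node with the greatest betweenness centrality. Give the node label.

Unnormalized betweenness of each node: Chen:1, Esperanza:0, Fatima:0, Goran:5, Grace:1/2, Ivy:23/2, Mei:13, Ursula:0, Zara:15.
Zara has the largest value, 15, making it the main broker — the node through which the most shortest paths run.

Zara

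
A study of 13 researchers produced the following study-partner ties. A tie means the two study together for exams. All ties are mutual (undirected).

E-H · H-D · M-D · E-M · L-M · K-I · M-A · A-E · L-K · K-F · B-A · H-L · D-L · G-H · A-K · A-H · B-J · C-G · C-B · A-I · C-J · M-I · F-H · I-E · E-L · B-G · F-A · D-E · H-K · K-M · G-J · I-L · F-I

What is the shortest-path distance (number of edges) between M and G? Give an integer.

One shortest route is M – A – B – G, which uses 3 edges, and at distance 2 from M we only reach {B, F, H}, which does not include G. So d(M,G) = 3.

3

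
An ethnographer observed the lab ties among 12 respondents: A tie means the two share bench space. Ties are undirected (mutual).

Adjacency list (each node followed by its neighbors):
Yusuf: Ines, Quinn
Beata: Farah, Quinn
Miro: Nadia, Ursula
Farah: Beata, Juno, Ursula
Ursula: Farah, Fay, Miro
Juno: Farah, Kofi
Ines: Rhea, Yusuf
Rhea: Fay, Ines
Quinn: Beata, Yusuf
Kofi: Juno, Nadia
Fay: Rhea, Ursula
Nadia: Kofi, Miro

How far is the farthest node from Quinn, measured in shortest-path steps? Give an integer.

5

Distances from Quinn: Beata:1, Farah:2, Fay:4, Ines:2, Juno:3, Kofi:4, Miro:4, Nadia:5, Rhea:3, Ursula:3, Yusuf:1.
The largest is 5 (to Nadia), so the eccentricity of Quinn is 5.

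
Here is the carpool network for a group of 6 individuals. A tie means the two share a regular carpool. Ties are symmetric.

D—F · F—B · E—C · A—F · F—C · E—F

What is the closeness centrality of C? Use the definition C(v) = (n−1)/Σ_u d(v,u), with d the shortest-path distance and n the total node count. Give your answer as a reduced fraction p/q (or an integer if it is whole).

5/8

Distances from C: A:2, B:2, D:2, E:1, F:1. Sum = 8.
n = 6, so closeness = 5/8.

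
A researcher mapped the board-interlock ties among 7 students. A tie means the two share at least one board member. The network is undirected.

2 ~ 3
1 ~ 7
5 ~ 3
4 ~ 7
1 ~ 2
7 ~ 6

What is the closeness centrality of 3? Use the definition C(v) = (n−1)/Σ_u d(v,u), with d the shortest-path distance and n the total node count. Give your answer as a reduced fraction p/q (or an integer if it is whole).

Distances from 3: 1:2, 2:1, 4:4, 5:1, 6:4, 7:3. Sum = 15.
n = 7, so closeness = 6/15 = 2/5.

2/5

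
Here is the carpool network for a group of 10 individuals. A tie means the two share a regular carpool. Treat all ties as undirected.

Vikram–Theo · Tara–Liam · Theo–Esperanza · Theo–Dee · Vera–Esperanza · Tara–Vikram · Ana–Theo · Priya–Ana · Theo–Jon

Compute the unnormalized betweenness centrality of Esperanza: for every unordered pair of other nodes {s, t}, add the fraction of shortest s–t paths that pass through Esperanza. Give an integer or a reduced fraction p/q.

8

Pairs whose geodesics pass through Esperanza — Theo–Vera: 1; Jon–Vera: 1; Liam–Vera: 1; Ana–Vera: 1; Dee–Vera: 1; Tara–Vera: 1; Priya–Vera: 1; Vera–Vikram: 1.
All other pairs contribute 0.
Summing the contributions gives betweenness(Esperanza) = 8.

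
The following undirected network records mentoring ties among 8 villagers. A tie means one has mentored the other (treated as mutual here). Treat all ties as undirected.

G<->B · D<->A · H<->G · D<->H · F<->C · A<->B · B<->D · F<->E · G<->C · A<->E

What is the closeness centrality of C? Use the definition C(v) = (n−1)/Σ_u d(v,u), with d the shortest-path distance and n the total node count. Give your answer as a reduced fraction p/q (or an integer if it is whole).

Distances from C: A:3, B:2, D:3, E:2, F:1, G:1, H:2. Sum = 14.
n = 8, so closeness = 7/14 = 1/2.

1/2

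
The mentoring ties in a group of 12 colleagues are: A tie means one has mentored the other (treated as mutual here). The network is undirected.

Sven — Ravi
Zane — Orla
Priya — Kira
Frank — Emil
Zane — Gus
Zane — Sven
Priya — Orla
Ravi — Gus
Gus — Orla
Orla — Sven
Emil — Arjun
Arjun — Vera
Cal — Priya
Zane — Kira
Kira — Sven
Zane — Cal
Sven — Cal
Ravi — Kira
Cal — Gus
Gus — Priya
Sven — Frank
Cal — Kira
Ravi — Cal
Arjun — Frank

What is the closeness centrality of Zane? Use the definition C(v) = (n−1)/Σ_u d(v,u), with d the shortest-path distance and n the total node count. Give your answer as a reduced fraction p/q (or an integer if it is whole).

Distances from Zane: Arjun:3, Cal:1, Emil:3, Frank:2, Gus:1, Kira:1, Orla:1, Priya:2, Ravi:2, Sven:1, Vera:4. Sum = 21.
n = 12, so closeness = 11/21.

11/21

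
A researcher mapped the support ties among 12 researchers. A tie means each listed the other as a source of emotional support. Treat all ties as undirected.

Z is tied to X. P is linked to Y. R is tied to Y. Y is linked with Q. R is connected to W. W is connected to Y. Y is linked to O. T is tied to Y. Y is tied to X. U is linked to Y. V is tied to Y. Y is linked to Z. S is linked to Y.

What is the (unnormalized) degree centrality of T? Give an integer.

1

T is directly tied to Y. That is 1 neighbor, so the degree of T is 1.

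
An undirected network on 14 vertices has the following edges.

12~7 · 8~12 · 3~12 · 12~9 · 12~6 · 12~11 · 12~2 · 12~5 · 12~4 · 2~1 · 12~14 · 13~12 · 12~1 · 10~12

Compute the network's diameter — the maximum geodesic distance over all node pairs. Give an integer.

2

Eccentricity of each node (its greatest distance to any other): 1:2, 2:2, 3:2, 4:2, 5:2, 6:2, 7:2, 8:2, 9:2, 10:2, 11:2, 12:1, 13:2, 14:2.
The maximum eccentricity is 2, realized for instance by the pair 7–2 via 7 – 12 – 2. So the diameter is 2.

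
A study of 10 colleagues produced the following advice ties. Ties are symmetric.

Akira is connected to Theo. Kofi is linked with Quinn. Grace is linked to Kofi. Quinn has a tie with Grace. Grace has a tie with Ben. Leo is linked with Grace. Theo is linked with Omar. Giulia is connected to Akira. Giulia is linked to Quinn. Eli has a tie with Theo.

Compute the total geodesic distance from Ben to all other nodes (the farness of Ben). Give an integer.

Distances from Ben: Akira:4, Eli:6, Giulia:3, Grace:1, Kofi:2, Leo:2, Omar:6, Quinn:2, Theo:5.
Sum = 4 + 6 + 3 + 1 + 2 + 2 + 6 + 2 + 5 = 31.

31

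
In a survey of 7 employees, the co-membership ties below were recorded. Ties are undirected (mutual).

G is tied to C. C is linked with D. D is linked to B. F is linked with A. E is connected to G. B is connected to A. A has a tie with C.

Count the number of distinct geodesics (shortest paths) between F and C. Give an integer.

The shortest distance is 2, and the only length-2 path is F–A–C. So there is exactly 1 shortest path.

1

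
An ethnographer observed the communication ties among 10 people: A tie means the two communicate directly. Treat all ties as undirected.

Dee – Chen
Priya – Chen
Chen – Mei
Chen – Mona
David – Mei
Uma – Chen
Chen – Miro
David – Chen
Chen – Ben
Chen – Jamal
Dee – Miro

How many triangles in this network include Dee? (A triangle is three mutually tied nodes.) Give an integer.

Dee's neighbors: Chen and Miro.
Neighbor pairs that are themselves tied: Dee–Chen–Miro. Each forms one triangle with Dee, for 1 in total.

1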